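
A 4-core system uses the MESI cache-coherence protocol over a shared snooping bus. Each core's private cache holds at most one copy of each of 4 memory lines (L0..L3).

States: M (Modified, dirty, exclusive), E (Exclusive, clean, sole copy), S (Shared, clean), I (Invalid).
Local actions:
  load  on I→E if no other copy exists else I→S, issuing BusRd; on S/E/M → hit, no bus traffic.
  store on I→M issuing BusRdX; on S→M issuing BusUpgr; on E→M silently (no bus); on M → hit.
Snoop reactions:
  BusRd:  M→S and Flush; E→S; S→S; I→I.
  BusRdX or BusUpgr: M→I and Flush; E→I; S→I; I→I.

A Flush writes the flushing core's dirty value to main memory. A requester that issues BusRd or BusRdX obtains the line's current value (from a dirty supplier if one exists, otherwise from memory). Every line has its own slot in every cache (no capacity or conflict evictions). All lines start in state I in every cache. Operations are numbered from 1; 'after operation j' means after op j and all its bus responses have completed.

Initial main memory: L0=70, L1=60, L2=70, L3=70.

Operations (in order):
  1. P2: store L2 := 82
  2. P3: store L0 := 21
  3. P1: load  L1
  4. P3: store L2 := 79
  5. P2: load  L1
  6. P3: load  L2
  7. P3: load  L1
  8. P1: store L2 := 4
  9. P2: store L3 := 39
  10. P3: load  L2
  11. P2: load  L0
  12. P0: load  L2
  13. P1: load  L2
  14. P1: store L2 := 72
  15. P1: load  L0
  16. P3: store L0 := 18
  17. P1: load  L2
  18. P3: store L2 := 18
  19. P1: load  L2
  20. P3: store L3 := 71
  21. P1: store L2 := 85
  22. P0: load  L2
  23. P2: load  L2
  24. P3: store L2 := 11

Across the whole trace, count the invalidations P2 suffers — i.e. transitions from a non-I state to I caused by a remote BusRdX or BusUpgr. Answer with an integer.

invalidations = 4

[1] P2: store L2 := 82 | P0:I, P1:I, P2:M(82), P3:I | bus: BusRdX
[2] P3: store L0 := 21 | P0:I, P1:I, P2:I, P3:M(21) | bus: BusRdX
[3] P1: load  L1 | P0:I, P1:E(60), P2:I, P3:I | bus: BusRd
[4] P3: store L2 := 79 | P0:I, P1:I, P2:I, P3:M(79) | bus: BusRdX,Flush
[5] P2: load  L1 | P0:I, P1:S(60), P2:S(60), P3:I | bus: BusRd
[6] P3: load  L2 | P0:I, P1:I, P2:I, P3:M(79) | bus: none
[7] P3: load  L1 | P0:I, P1:S(60), P2:S(60), P3:S(60) | bus: BusRd
[8] P1: store L2 := 4 | P0:I, P1:M(4), P2:I, P3:I | bus: BusRdX,Flush
[9] P2: store L3 := 39 | P0:I, P1:I, P2:M(39), P3:I | bus: BusRdX
[10] P3: load  L2 | P0:I, P1:S(4), P2:I, P3:S(4) | bus: BusRd,Flush
[11] P2: load  L0 | P0:I, P1:I, P2:S(21), P3:S(21) | bus: BusRd,Flush
[12] P0: load  L2 | P0:S(4), P1:S(4), P2:I, P3:S(4) | bus: BusRd
[13] P1: load  L2 | P0:S(4), P1:S(4), P2:I, P3:S(4) | bus: none
[14] P1: store L2 := 72 | P0:I, P1:M(72), P2:I, P3:I | bus: BusUpgr
[15] P1: load  L0 | P0:I, P1:S(21), P2:S(21), P3:S(21) | bus: BusRd
[16] P3: store L0 := 18 | P0:I, P1:I, P2:I, P3:M(18) | bus: BusUpgr
[17] P1: load  L2 | P0:I, P1:M(72), P2:I, P3:I | bus: none
[18] P3: store L2 := 18 | P0:I, P1:I, P2:I, P3:M(18) | bus: BusRdX,Flush
[19] P1: load  L2 | P0:I, P1:S(18), P2:I, P3:S(18) | bus: BusRd,Flush
[20] P3: store L3 := 71 | P0:I, P1:I, P2:I, P3:M(71) | bus: BusRdX,Flush
[21] P1: store L2 := 85 | P0:I, P1:M(85), P2:I, P3:I | bus: BusUpgr
[22] P0: load  L2 | P0:S(85), P1:S(85), P2:I, P3:I | bus: BusRd,Flush
[23] P2: load  L2 | P0:S(85), P1:S(85), P2:S(85), P3:I | bus: BusRd
[24] P3: store L2 := 11 | P0:I, P1:I, P2:I, P3:M(11) | bus: BusRdX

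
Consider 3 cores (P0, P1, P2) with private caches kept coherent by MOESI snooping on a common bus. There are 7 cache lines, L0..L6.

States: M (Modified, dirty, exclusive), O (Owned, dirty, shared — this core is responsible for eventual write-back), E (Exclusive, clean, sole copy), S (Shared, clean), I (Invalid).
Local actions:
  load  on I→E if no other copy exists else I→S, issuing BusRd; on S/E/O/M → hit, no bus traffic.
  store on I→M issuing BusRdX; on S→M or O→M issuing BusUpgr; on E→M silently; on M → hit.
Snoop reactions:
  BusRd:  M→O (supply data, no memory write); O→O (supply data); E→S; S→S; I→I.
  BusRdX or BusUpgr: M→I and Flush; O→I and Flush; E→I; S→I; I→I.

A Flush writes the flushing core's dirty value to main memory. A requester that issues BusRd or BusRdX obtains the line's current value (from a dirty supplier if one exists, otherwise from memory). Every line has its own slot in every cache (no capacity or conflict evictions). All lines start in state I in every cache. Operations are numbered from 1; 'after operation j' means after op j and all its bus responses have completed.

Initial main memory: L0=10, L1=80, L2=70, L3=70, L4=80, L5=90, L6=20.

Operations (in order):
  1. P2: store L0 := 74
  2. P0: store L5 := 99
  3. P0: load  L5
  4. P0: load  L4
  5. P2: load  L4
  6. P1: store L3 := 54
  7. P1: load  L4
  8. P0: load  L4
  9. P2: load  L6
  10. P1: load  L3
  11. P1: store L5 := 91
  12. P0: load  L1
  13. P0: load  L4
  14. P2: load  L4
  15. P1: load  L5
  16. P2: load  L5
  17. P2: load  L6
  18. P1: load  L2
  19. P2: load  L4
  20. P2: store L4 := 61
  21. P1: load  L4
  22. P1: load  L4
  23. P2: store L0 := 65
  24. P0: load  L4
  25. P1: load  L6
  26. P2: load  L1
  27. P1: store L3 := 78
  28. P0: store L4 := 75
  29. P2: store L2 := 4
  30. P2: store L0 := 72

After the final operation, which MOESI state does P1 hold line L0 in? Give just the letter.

state = I

1. P2: store L0 := 74  bus=[BusRdX]  L0: P0=I P1=I P2=M  mem[L0]=10
2. P0: store L5 := 99  bus=[BusRdX]  L5: P0=M P1=I P2=I  mem[L5]=90
3. P0: load  L5  bus=[-]  L5: P0=M P1=I P2=I  mem[L5]=90
4. P0: load  L4  bus=[BusRd]  L4: P0=E P1=I P2=I  mem[L4]=80
5. P2: load  L4  bus=[BusRd]  L4: P0=S P1=I P2=S  mem[L4]=80
6. P1: store L3 := 54  bus=[BusRdX]  L3: P0=I P1=M P2=I  mem[L3]=70
7. P1: load  L4  bus=[BusRd]  L4: P0=S P1=S P2=S  mem[L4]=80
8. P0: load  L4  bus=[-]  L4: P0=S P1=S P2=S  mem[L4]=80
9. P2: load  L6  bus=[BusRd]  L6: P0=I P1=I P2=E  mem[L6]=20
10. P1: load  L3  bus=[-]  L3: P0=I P1=M P2=I  mem[L3]=70
11. P1: store L5 := 91  bus=[BusRdX,Flush]  L5: P0=I P1=M P2=I  mem[L5]=99
12. P0: load  L1  bus=[BusRd]  L1: P0=E P1=I P2=I  mem[L1]=80
13. P0: load  L4  bus=[-]  L4: P0=S P1=S P2=S  mem[L4]=80
14. P2: load  L4  bus=[-]  L4: P0=S P1=S P2=S  mem[L4]=80
15. P1: load  L5  bus=[-]  L5: P0=I P1=M P2=I  mem[L5]=99
16. P2: load  L5  bus=[BusRd]  L5: P0=I P1=O P2=S  mem[L5]=99
17. P2: load  L6  bus=[-]  L6: P0=I P1=I P2=E  mem[L6]=20
18. P1: load  L2  bus=[BusRd]  L2: P0=I P1=E P2=I  mem[L2]=70
19. P2: load  L4  bus=[-]  L4: P0=S P1=S P2=S  mem[L4]=80
20. P2: store L4 := 61  bus=[BusUpgr]  L4: P0=I P1=I P2=M  mem[L4]=80
21. P1: load  L4  bus=[BusRd]  L4: P0=I P1=S P2=O  mem[L4]=80
22. P1: load  L4  bus=[-]  L4: P0=I P1=S P2=O  mem[L4]=80
23. P2: store L0 := 65  bus=[-]  L0: P0=I P1=I P2=M  mem[L0]=10
24. P0: load  L4  bus=[BusRd]  L4: P0=S P1=S P2=O  mem[L4]=80
25. P1: load  L6  bus=[BusRd]  L6: P0=I P1=S P2=S  mem[L6]=20
26. P2: load  L1  bus=[BusRd]  L1: P0=S P1=I P2=S  mem[L1]=80
27. P1: store L3 := 78  bus=[-]  L3: P0=I P1=M P2=I  mem[L3]=70
28. P0: store L4 := 75  bus=[BusUpgr,Flush]  L4: P0=M P1=I P2=I  mem[L4]=61
29. P2: store L2 := 4  bus=[BusRdX]  L2: P0=I P1=I P2=M  mem[L2]=70
30. P2: store L0 := 72  bus=[-]  L0: P0=I P1=I P2=M  mem[L0]=10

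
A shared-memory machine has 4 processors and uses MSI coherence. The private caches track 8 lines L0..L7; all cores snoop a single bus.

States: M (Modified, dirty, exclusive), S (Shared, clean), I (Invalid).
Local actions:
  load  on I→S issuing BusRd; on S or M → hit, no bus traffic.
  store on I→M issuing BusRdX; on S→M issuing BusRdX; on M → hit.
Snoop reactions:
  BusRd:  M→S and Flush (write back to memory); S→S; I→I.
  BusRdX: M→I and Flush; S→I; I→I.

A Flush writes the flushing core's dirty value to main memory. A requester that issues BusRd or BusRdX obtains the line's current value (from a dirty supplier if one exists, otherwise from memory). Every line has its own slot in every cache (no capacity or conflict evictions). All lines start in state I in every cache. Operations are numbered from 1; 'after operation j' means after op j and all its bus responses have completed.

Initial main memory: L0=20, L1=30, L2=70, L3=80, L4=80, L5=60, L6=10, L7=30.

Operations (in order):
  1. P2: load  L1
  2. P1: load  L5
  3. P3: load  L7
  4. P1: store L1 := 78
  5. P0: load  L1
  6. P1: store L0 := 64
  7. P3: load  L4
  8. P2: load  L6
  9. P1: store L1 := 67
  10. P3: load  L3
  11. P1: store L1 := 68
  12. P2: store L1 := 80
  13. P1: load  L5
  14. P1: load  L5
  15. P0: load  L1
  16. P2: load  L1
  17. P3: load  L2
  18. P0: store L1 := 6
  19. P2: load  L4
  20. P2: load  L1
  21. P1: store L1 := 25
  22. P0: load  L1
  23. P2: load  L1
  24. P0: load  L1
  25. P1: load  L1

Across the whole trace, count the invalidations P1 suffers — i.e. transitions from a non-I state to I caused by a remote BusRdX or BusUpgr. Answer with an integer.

  op1 P2: load  L1 → I/I/S/I on L1; bus BusRd; mem=30
  op2 P1: load  L5 → I/S/I/I on L5; bus BusRd; mem=60
  op3 P3: load  L7 → I/I/I/S on L7; bus BusRd; mem=30
  op4 P1: store L1 := 78 → I/M/I/I on L1; bus BusRdX; mem=30
  op5 P0: load  L1 → S/S/I/I on L1; bus BusRd Flush; mem=78
  op6 P1: store L0 := 64 → I/M/I/I on L0; bus BusRdX; mem=20
  op7 P3: load  L4 → I/I/I/S on L4; bus BusRd; mem=80
  op8 P2: load  L6 → I/I/S/I on L6; bus BusRd; mem=10
  op9 P1: store L1 := 67 → I/M/I/I on L1; bus BusRdX; mem=78
  op10 P3: load  L3 → I/I/I/S on L3; bus BusRd; mem=80
  op11 P1: store L1 := 68 → I/M/I/I on L1; bus (none); mem=78
  op12 P2: store L1 := 80 → I/I/M/I on L1; bus BusRdX Flush; mem=68
  op13 P1: load  L5 → I/S/I/I on L5; bus (none); mem=60
  op14 P1: load  L5 → I/S/I/I on L5; bus (none); mem=60
  op15 P0: load  L1 → S/I/S/I on L1; bus BusRd Flush; mem=80
  op16 P2: load  L1 → S/I/S/I on L1; bus (none); mem=80
  op17 P3: load  L2 → I/I/I/S on L2; bus BusRd; mem=70
  op18 P0: store L1 := 6 → M/I/I/I on L1; bus BusRdX; mem=80
  op19 P2: load  L4 → I/I/S/S on L4; bus BusRd; mem=80
  op20 P2: load  L1 → S/I/S/I on L1; bus BusRd Flush; mem=6
  op21 P1: store L1 := 25 → I/M/I/I on L1; bus BusRdX; mem=6
  op22 P0: load  L1 → S/S/I/I on L1; bus BusRd Flush; mem=25
  op23 P2: load  L1 → S/S/S/I on L1; bus BusRd; mem=25
  op24 P0: load  L1 → S/S/S/I on L1; bus (none); mem=25
  op25 P1: load  L1 → S/S/S/I on L1; bus (none); mem=25

invalidations = 1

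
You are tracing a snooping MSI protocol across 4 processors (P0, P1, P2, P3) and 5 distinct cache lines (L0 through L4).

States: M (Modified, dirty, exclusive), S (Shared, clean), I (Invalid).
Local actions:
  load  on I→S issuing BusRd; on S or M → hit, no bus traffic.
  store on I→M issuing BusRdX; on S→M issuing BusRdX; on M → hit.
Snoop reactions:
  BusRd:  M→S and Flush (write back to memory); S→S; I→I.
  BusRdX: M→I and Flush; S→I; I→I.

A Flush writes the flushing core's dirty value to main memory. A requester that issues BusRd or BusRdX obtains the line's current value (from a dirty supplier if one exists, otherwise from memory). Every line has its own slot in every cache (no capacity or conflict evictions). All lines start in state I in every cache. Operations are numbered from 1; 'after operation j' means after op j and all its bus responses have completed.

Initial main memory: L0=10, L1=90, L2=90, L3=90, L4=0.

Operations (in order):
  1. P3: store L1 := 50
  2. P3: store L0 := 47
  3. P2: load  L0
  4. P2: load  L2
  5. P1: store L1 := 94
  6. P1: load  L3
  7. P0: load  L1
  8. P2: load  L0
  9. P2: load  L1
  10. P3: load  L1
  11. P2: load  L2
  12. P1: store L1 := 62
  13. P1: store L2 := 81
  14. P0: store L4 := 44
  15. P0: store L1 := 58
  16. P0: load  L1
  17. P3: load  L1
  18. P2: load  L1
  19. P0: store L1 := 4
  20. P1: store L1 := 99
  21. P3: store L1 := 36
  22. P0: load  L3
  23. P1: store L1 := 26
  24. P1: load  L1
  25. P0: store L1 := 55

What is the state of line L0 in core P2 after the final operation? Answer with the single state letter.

  op1 P3: store L1 := 50 → I/I/I/M on L1; bus BusRdX; mem=90
  op2 P3: store L0 := 47 → I/I/I/M on L0; bus BusRdX; mem=10
  op3 P2: load  L0 → I/I/S/S on L0; bus BusRd Flush; mem=47
  op4 P2: load  L2 → I/I/S/I on L2; bus BusRd; mem=90
  op5 P1: store L1 := 94 → I/M/I/I on L1; bus BusRdX Flush; mem=50
  op6 P1: load  L3 → I/S/I/I on L3; bus BusRd; mem=90
  op7 P0: load  L1 → S/S/I/I on L1; bus BusRd Flush; mem=94
  op8 P2: load  L0 → I/I/S/S on L0; bus (none); mem=47
  op9 P2: load  L1 → S/S/S/I on L1; bus BusRd; mem=94
  op10 P3: load  L1 → S/S/S/S on L1; bus BusRd; mem=94
  op11 P2: load  L2 → I/I/S/I on L2; bus (none); mem=90
  op12 P1: store L1 := 62 → I/M/I/I on L1; bus BusRdX; mem=94
  op13 P1: store L2 := 81 → I/M/I/I on L2; bus BusRdX; mem=90
  op14 P0: store L4 := 44 → M/I/I/I on L4; bus BusRdX; mem=0
  op15 P0: store L1 := 58 → M/I/I/I on L1; bus BusRdX Flush; mem=62
  op16 P0: load  L1 → M/I/I/I on L1; bus (none); mem=62
  op17 P3: load  L1 → S/I/I/S on L1; bus BusRd Flush; mem=58
  op18 P2: load  L1 → S/I/S/S on L1; bus BusRd; mem=58
  op19 P0: store L1 := 4 → M/I/I/I on L1; bus BusRdX; mem=58
  op20 P1: store L1 := 99 → I/M/I/I on L1; bus BusRdX Flush; mem=4
  op21 P3: store L1 := 36 → I/I/I/M on L1; bus BusRdX Flush; mem=99
  op22 P0: load  L3 → S/S/I/I on L3; bus BusRd; mem=90
  op23 P1: store L1 := 26 → I/M/I/I on L1; bus BusRdX Flush; mem=36
  op24 P1: load  L1 → I/M/I/I on L1; bus (none); mem=36
  op25 P0: store L1 := 55 → M/I/I/I on L1; bus BusRdX Flush; mem=26

state = S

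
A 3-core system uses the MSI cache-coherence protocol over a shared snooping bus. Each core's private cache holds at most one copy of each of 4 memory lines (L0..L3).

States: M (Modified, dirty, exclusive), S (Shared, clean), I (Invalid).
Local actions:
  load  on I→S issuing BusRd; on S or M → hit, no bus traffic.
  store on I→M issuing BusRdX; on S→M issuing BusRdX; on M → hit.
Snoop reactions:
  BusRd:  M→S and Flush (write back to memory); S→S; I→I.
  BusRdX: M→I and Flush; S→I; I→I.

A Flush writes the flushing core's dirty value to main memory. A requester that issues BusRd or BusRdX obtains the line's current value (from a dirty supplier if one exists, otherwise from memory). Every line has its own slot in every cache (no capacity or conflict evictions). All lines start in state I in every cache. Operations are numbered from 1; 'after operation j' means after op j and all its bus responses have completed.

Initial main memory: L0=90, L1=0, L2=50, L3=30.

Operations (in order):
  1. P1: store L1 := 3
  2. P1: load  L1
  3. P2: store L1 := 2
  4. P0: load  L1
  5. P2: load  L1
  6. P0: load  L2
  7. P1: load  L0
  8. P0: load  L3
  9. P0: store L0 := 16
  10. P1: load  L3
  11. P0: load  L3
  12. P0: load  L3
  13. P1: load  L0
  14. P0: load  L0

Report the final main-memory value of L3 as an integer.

[1] P1: store L1 := 3 | P0:I, P1:M(3), P2:I | bus: BusRdX
[2] P1: load  L1 | P0:I, P1:M(3), P2:I | bus: none
[3] P2: store L1 := 2 | P0:I, P1:I, P2:M(2) | bus: BusRdX,Flush
[4] P0: load  L1 | P0:S(2), P1:I, P2:S(2) | bus: BusRd,Flush
[5] P2: load  L1 | P0:S(2), P1:I, P2:S(2) | bus: none
[6] P0: load  L2 | P0:S(50), P1:I, P2:I | bus: BusRd
[7] P1: load  L0 | P0:I, P1:S(90), P2:I | bus: BusRd
[8] P0: load  L3 | P0:S(30), P1:I, P2:I | bus: BusRd
[9] P0: store L0 := 16 | P0:M(16), P1:I, P2:I | bus: BusRdX
[10] P1: load  L3 | P0:S(30), P1:S(30), P2:I | bus: BusRd
[11] P0: load  L3 | P0:S(30), P1:S(30), P2:I | bus: none
[12] P0: load  L3 | P0:S(30), P1:S(30), P2:I | bus: none
[13] P1: load  L0 | P0:S(16), P1:S(16), P2:I | bus: BusRd,Flush
[14] P0: load  L0 | P0:S(16), P1:S(16), P2:I | bus: none

memory[L3] = 30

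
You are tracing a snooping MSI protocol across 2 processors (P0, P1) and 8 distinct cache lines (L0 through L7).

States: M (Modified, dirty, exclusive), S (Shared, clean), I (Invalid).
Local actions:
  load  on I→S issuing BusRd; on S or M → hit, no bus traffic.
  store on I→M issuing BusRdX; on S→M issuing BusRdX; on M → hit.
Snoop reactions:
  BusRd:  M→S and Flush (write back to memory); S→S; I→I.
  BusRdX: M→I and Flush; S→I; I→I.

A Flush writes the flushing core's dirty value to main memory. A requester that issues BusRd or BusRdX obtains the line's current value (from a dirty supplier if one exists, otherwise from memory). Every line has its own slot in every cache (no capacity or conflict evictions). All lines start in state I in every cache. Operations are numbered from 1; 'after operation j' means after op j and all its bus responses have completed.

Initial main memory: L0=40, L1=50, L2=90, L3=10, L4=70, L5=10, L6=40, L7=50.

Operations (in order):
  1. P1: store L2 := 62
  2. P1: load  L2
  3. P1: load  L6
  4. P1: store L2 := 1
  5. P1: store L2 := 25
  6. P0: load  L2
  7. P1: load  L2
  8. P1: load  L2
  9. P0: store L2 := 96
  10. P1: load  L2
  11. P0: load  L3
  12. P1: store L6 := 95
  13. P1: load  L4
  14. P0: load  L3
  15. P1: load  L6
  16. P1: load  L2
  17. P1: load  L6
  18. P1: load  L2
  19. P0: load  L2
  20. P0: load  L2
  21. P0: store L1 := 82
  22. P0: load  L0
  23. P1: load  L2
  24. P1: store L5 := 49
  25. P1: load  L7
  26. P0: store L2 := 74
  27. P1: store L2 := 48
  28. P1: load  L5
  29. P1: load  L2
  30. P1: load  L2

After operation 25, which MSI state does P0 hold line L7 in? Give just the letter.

state = I

[1] P1: store L2 := 62 | P0:I, P1:M(62) | bus: BusRdX
[2] P1: load  L2 | P0:I, P1:M(62) | bus: none
[3] P1: load  L6 | P0:I, P1:S(40) | bus: BusRd
[4] P1: store L2 := 1 | P0:I, P1:M(1) | bus: none
[5] P1: store L2 := 25 | P0:I, P1:M(25) | bus: none
[6] P0: load  L2 | P0:S(25), P1:S(25) | bus: BusRd,Flush
[7] P1: load  L2 | P0:S(25), P1:S(25) | bus: none
[8] P1: load  L2 | P0:S(25), P1:S(25) | bus: none
[9] P0: store L2 := 96 | P0:M(96), P1:I | bus: BusRdX
[10] P1: load  L2 | P0:S(96), P1:S(96) | bus: BusRd,Flush
[11] P0: load  L3 | P0:S(10), P1:I | bus: BusRd
[12] P1: store L6 := 95 | P0:I, P1:M(95) | bus: BusRdX
[13] P1: load  L4 | P0:I, P1:S(70) | bus: BusRd
[14] P0: load  L3 | P0:S(10), P1:I | bus: none
[15] P1: load  L6 | P0:I, P1:M(95) | bus: none
[16] P1: load  L2 | P0:S(96), P1:S(96) | bus: none
[17] P1: load  L6 | P0:I, P1:M(95) | bus: none
[18] P1: load  L2 | P0:S(96), P1:S(96) | bus: none
[19] P0: load  L2 | P0:S(96), P1:S(96) | bus: none
[20] P0: load  L2 | P0:S(96), P1:S(96) | bus: none
[21] P0: store L1 := 82 | P0:M(82), P1:I | bus: BusRdX
[22] P0: load  L0 | P0:S(40), P1:I | bus: BusRd
[23] P1: load  L2 | P0:S(96), P1:S(96) | bus: none
[24] P1: store L5 := 49 | P0:I, P1:M(49) | bus: BusRdX
[25] P1: load  L7 | P0:I, P1:S(50) | bus: BusRd
[26] P0: store L2 := 74 | P0:M(74), P1:I | bus: BusRdX
[27] P1: store L2 := 48 | P0:I, P1:M(48) | bus: BusRdX,Flush
[28] P1: load  L5 | P0:I, P1:M(49) | bus: none
[29] P1: load  L2 | P0:I, P1:M(48) | bus: none
[30] P1: load  L2 | P0:I, P1:M(48) | bus: none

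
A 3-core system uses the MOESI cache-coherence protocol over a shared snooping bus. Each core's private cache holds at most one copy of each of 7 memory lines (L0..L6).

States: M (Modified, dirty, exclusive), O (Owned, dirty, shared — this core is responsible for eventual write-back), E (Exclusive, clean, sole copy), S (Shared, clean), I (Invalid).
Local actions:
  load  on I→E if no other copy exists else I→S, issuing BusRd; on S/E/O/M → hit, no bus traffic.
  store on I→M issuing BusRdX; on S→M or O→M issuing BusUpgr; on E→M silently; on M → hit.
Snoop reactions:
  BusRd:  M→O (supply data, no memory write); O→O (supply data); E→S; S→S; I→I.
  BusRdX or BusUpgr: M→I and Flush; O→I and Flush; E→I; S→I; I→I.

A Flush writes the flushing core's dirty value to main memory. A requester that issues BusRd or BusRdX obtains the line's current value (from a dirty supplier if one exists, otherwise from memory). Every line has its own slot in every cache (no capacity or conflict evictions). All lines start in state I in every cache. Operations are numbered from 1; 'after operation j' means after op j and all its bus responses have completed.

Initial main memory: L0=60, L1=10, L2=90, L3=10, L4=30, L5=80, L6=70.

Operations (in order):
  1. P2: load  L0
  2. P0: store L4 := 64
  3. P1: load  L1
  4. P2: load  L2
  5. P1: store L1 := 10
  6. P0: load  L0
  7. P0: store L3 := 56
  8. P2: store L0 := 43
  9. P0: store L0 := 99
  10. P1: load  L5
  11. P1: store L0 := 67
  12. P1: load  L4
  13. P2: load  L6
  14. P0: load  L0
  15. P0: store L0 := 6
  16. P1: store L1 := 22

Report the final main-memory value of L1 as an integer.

memory[L1] = 10

1. P2: load  L0  bus=[BusRd]  L0: P0=I P1=I P2=E  mem[L0]=60
2. P0: store L4 := 64  bus=[BusRdX]  L4: P0=M P1=I P2=I  mem[L4]=30
3. P1: load  L1  bus=[BusRd]  L1: P0=I P1=E P2=I  mem[L1]=10
4. P2: load  L2  bus=[BusRd]  L2: P0=I P1=I P2=E  mem[L2]=90
5. P1: store L1 := 10  bus=[-]  L1: P0=I P1=M P2=I  mem[L1]=10
6. P0: load  L0  bus=[BusRd]  L0: P0=S P1=I P2=S  mem[L0]=60
7. P0: store L3 := 56  bus=[BusRdX]  L3: P0=M P1=I P2=I  mem[L3]=10
8. P2: store L0 := 43  bus=[BusUpgr]  L0: P0=I P1=I P2=M  mem[L0]=60
9. P0: store L0 := 99  bus=[BusRdX,Flush]  L0: P0=M P1=I P2=I  mem[L0]=43
10. P1: load  L5  bus=[BusRd]  L5: P0=I P1=E P2=I  mem[L5]=80
11. P1: store L0 := 67  bus=[BusRdX,Flush]  L0: P0=I P1=M P2=I  mem[L0]=99
12. P1: load  L4  bus=[BusRd]  L4: P0=O P1=S P2=I  mem[L4]=30
13. P2: load  L6  bus=[BusRd]  L6: P0=I P1=I P2=E  mem[L6]=70
14. P0: load  L0  bus=[BusRd]  L0: P0=S P1=O P2=I  mem[L0]=99
15. P0: store L0 := 6  bus=[BusUpgr,Flush]  L0: P0=M P1=I P2=I  mem[L0]=67
16. P1: store L1 := 22  bus=[-]  L1: P0=I P1=M P2=I  mem[L1]=10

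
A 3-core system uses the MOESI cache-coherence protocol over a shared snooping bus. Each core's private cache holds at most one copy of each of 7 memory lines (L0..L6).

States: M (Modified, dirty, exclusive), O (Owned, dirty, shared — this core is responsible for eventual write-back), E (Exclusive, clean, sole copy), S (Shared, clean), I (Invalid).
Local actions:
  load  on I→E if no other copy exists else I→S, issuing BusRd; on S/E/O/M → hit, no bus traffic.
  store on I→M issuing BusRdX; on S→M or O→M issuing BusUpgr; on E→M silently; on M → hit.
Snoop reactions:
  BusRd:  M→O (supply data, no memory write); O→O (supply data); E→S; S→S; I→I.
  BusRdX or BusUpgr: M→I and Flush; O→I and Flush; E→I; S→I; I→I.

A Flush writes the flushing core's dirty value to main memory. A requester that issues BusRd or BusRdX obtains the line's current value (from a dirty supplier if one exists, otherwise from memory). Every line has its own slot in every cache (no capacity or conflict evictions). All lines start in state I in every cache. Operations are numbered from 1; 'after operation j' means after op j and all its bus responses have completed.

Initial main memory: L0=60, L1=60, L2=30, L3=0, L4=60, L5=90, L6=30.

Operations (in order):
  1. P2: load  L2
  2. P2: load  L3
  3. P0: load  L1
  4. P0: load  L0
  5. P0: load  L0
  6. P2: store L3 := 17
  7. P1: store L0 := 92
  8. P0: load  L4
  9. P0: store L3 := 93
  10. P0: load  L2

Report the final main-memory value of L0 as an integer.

memory[L0] = 60

1. P2: load  L2  bus=[BusRd]  L2: P0=I P1=I P2=E  mem[L2]=30
2. P2: load  L3  bus=[BusRd]  L3: P0=I P1=I P2=E  mem[L3]=0
3. P0: load  L1  bus=[BusRd]  L1: P0=E P1=I P2=I  mem[L1]=60
4. P0: load  L0  bus=[BusRd]  L0: P0=E P1=I P2=I  mem[L0]=60
5. P0: load  L0  bus=[-]  L0: P0=E P1=I P2=I  mem[L0]=60
6. P2: store L3 := 17  bus=[-]  L3: P0=I P1=I P2=M  mem[L3]=0
7. P1: store L0 := 92  bus=[BusRdX]  L0: P0=I P1=M P2=I  mem[L0]=60
8. P0: load  L4  bus=[BusRd]  L4: P0=E P1=I P2=I  mem[L4]=60
9. P0: store L3 := 93  bus=[BusRdX,Flush]  L3: P0=M P1=I P2=I  mem[L3]=17
10. P0: load  L2  bus=[BusRd]  L2: P0=S P1=I P2=S  mem[L2]=30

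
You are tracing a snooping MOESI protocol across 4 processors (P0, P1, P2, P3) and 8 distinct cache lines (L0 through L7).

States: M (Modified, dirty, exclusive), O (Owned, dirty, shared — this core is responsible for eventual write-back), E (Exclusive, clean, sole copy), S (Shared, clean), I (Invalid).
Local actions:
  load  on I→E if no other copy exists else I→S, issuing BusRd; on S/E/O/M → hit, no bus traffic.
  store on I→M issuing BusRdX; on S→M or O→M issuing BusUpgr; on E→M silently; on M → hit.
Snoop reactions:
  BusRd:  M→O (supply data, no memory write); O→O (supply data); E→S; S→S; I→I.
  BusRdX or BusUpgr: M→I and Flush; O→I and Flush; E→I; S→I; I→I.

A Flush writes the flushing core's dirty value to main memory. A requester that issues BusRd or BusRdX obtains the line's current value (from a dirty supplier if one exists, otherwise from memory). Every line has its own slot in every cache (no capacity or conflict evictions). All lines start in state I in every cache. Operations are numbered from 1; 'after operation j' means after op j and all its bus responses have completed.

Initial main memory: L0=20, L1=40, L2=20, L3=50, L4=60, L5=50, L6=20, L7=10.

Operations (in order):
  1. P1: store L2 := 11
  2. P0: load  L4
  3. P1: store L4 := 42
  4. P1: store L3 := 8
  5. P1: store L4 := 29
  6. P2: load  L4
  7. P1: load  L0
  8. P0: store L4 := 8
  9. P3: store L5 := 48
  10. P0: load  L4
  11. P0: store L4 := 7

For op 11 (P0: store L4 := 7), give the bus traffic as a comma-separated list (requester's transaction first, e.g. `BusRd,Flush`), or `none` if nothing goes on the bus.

1. P1: store L2 := 11  bus=[BusRdX]  L2: P0=I P1=M P2=I P3=I  mem[L2]=20
2. P0: load  L4  bus=[BusRd]  L4: P0=E P1=I P2=I P3=I  mem[L4]=60
3. P1: store L4 := 42  bus=[BusRdX]  L4: P0=I P1=M P2=I P3=I  mem[L4]=60
4. P1: store L3 := 8  bus=[BusRdX]  L3: P0=I P1=M P2=I P3=I  mem[L3]=50
5. P1: store L4 := 29  bus=[-]  L4: P0=I P1=M P2=I P3=I  mem[L4]=60
6. P2: load  L4  bus=[BusRd]  L4: P0=I P1=O P2=S P3=I  mem[L4]=60
7. P1: load  L0  bus=[BusRd]  L0: P0=I P1=E P2=I P3=I  mem[L0]=20
8. P0: store L4 := 8  bus=[BusRdX,Flush]  L4: P0=M P1=I P2=I P3=I  mem[L4]=29
9. P3: store L5 := 48  bus=[BusRdX]  L5: P0=I P1=I P2=I P3=M  mem[L5]=50
10. P0: load  L4  bus=[-]  L4: P0=M P1=I P2=I P3=I  mem[L4]=29
11. P0: store L4 := 7  bus=[-]  L4: P0=M P1=I P2=I P3=I  mem[L4]=29

bus = none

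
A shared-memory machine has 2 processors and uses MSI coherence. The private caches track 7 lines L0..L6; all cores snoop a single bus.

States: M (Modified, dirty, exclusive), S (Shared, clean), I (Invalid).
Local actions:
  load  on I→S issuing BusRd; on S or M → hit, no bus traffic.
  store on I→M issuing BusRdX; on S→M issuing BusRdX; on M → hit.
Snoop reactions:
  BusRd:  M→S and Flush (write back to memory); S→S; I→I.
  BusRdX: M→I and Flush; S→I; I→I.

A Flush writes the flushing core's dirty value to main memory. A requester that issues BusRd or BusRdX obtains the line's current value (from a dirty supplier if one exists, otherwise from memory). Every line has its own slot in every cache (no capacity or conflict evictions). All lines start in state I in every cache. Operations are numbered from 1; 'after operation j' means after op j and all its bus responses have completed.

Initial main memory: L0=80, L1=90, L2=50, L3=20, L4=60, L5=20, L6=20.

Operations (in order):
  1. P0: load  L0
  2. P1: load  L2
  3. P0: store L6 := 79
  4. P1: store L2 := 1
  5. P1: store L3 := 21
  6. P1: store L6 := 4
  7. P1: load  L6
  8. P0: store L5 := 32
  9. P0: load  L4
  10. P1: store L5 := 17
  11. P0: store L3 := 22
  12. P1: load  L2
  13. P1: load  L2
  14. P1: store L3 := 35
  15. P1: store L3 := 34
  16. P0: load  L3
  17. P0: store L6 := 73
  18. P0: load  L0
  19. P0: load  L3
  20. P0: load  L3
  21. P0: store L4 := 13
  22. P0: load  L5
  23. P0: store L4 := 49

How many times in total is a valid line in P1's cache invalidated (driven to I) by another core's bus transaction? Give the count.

  op1 P0: load  L0 → S/I on L0; bus BusRd; mem=80
  op2 P1: load  L2 → I/S on L2; bus BusRd; mem=50
  op3 P0: store L6 := 79 → M/I on L6; bus BusRdX; mem=20
  op4 P1: store L2 := 1 → I/M on L2; bus BusRdX; mem=50
  op5 P1: store L3 := 21 → I/M on L3; bus BusRdX; mem=20
  op6 P1: store L6 := 4 → I/M on L6; bus BusRdX Flush; mem=79
  op7 P1: load  L6 → I/M on L6; bus (none); mem=79
  op8 P0: store L5 := 32 → M/I on L5; bus BusRdX; mem=20
  op9 P0: load  L4 → S/I on L4; bus BusRd; mem=60
  op10 P1: store L5 := 17 → I/M on L5; bus BusRdX Flush; mem=32
  op11 P0: store L3 := 22 → M/I on L3; bus BusRdX Flush; mem=21
  op12 P1: load  L2 → I/M on L2; bus (none); mem=50
  op13 P1: load  L2 → I/M on L2; bus (none); mem=50
  op14 P1: store L3 := 35 → I/M on L3; bus BusRdX Flush; mem=22
  op15 P1: store L3 := 34 → I/M on L3; bus (none); mem=22
  op16 P0: load  L3 → S/S on L3; bus BusRd Flush; mem=34
  op17 P0: store L6 := 73 → M/I on L6; bus BusRdX Flush; mem=4
  op18 P0: load  L0 → S/I on L0; bus (none); mem=80
  op19 P0: load  L3 → S/S on L3; bus (none); mem=34
  op20 P0: load  L3 → S/S on L3; bus (none); mem=34
  op21 P0: store L4 := 13 → M/I on L4; bus BusRdX; mem=60
  op22 P0: load  L5 → S/S on L5; bus BusRd Flush; mem=17
  op23 P0: store L4 := 49 → M/I on L4; bus (none); mem=60

invalidations = 2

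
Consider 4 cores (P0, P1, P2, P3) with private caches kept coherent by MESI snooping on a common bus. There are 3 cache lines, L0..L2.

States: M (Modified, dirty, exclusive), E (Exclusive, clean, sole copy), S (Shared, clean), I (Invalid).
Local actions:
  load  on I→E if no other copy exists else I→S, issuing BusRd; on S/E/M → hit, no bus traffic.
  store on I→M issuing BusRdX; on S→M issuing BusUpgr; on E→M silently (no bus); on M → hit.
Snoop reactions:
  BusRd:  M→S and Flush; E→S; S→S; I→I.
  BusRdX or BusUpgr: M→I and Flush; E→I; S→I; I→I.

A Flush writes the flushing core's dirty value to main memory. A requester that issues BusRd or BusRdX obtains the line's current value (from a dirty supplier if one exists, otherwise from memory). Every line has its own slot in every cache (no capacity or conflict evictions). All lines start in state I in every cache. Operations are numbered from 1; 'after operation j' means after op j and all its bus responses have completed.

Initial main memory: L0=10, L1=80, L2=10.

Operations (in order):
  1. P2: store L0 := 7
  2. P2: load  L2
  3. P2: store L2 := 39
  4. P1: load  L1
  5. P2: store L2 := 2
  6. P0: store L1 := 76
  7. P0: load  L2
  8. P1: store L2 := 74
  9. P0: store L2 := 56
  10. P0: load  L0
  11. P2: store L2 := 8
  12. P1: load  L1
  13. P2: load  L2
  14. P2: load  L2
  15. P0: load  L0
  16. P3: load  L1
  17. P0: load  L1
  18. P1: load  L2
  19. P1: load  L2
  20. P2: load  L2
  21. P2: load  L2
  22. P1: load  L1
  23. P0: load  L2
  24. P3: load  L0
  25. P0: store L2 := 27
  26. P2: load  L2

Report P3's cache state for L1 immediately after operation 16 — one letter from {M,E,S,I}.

step 1: P2: store L0 := 7  ⟶  IIMI  (L0)  txn=BusRdX  M[L0]=10
step 2: P2: load  L2  ⟶  IIEI  (L2)  txn=BusRd  M[L2]=10
step 3: P2: store L2 := 39  ⟶  IIMI  (L2)  txn=∅  M[L2]=10
step 4: P1: load  L1  ⟶  IEII  (L1)  txn=BusRd  M[L1]=80
step 5: P2: store L2 := 2  ⟶  IIMI  (L2)  txn=∅  M[L2]=10
step 6: P0: store L1 := 76  ⟶  MIII  (L1)  txn=BusRdX  M[L1]=80
step 7: P0: load  L2  ⟶  SISI  (L2)  txn=BusRd+Flush  M[L2]=2
step 8: P1: store L2 := 74  ⟶  IMII  (L2)  txn=BusRdX  M[L2]=2
step 9: P0: store L2 := 56  ⟶  MIII  (L2)  txn=BusRdX+Flush  M[L2]=74
step 10: P0: load  L0  ⟶  SISI  (L0)  txn=BusRd+Flush  M[L0]=7
step 11: P2: store L2 := 8  ⟶  IIMI  (L2)  txn=BusRdX+Flush  M[L2]=56
step 12: P1: load  L1  ⟶  SSII  (L1)  txn=BusRd+Flush  M[L1]=76
step 13: P2: load  L2  ⟶  IIMI  (L2)  txn=∅  M[L2]=56
step 14: P2: load  L2  ⟶  IIMI  (L2)  txn=∅  M[L2]=56
step 15: P0: load  L0  ⟶  SISI  (L0)  txn=∅  M[L0]=7
step 16: P3: load  L1  ⟶  SSIS  (L1)  txn=BusRd  M[L1]=76
step 17: P0: load  L1  ⟶  SSIS  (L1)  txn=∅  M[L1]=76
step 18: P1: load  L2  ⟶  ISSI  (L2)  txn=BusRd+Flush  M[L2]=8
step 19: P1: load  L2  ⟶  ISSI  (L2)  txn=∅  M[L2]=8
step 20: P2: load  L2  ⟶  ISSI  (L2)  txn=∅  M[L2]=8
step 21: P2: load  L2  ⟶  ISSI  (L2)  txn=∅  M[L2]=8
step 22: P1: load  L1  ⟶  SSIS  (L1)  txn=∅  M[L1]=76
step 23: P0: load  L2  ⟶  SSSI  (L2)  txn=BusRd  M[L2]=8
step 24: P3: load  L0  ⟶  SISS  (L0)  txn=BusRd  M[L0]=7
step 25: P0: store L2 := 27  ⟶  MIII  (L2)  txn=BusUpgr  M[L2]=8
step 26: P2: load  L2  ⟶  SISI  (L2)  txn=BusRd+Flush  M[L2]=27

state = S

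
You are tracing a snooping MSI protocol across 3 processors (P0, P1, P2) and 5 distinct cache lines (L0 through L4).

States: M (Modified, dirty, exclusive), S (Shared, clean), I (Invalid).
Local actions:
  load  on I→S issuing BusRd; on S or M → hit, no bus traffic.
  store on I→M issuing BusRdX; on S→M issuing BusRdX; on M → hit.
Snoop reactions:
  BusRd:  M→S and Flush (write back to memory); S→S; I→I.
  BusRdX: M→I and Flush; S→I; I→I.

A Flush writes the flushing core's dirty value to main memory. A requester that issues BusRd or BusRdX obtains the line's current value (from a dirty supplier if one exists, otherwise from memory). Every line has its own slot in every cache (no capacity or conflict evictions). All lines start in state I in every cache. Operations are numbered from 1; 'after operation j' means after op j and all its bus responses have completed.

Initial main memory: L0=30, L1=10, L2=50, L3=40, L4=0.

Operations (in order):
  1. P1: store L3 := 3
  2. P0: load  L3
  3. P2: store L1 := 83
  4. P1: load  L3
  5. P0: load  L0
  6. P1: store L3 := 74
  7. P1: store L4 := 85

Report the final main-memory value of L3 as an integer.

memory[L3] = 3

  op1 P1: store L3 := 3 → I/M/I on L3; bus BusRdX; mem=40
  op2 P0: load  L3 → S/S/I on L3; bus BusRd Flush; mem=3
  op3 P2: store L1 := 83 → I/I/M on L1; bus BusRdX; mem=10
  op4 P1: load  L3 → S/S/I on L3; bus (none); mem=3
  op5 P0: load  L0 → S/I/I on L0; bus BusRd; mem=30
  op6 P1: store L3 := 74 → I/M/I on L3; bus BusRdX; mem=3
  op7 P1: store L4 := 85 → I/M/I on L4; bus BusRdX; mem=0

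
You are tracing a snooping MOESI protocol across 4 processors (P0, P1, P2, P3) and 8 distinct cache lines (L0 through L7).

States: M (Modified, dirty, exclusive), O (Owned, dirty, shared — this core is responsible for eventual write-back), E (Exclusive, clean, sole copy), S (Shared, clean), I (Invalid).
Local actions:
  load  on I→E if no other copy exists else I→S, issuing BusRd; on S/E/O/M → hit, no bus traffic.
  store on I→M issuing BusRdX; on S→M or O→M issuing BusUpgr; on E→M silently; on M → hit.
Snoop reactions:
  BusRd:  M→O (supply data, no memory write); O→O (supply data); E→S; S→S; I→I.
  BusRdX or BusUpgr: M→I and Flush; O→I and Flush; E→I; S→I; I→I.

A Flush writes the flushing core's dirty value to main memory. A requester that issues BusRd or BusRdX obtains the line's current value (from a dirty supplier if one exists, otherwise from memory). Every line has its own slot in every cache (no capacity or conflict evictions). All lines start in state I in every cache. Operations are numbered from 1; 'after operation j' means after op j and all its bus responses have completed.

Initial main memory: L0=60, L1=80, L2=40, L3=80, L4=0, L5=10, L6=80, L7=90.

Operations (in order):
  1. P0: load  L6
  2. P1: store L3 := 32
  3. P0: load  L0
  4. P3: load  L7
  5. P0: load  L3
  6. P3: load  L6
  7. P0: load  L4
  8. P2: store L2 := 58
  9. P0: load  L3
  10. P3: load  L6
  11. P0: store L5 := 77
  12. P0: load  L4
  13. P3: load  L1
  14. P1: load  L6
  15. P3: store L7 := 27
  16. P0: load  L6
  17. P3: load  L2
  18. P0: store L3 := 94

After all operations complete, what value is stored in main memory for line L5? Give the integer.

memory[L5] = 10

1. P0: load  L6  bus=[BusRd]  L6: P0=E P1=I P2=I P3=I  mem[L6]=80
2. P1: store L3 := 32  bus=[BusRdX]  L3: P0=I P1=M P2=I P3=I  mem[L3]=80
3. P0: load  L0  bus=[BusRd]  L0: P0=E P1=I P2=I P3=I  mem[L0]=60
4. P3: load  L7  bus=[BusRd]  L7: P0=I P1=I P2=I P3=E  mem[L7]=90
5. P0: load  L3  bus=[BusRd]  L3: P0=S P1=O P2=I P3=I  mem[L3]=80
6. P3: load  L6  bus=[BusRd]  L6: P0=S P1=I P2=I P3=S  mem[L6]=80
7. P0: load  L4  bus=[BusRd]  L4: P0=E P1=I P2=I P3=I  mem[L4]=0
8. P2: store L2 := 58  bus=[BusRdX]  L2: P0=I P1=I P2=M P3=I  mem[L2]=40
9. P0: load  L3  bus=[-]  L3: P0=S P1=O P2=I P3=I  mem[L3]=80
10. P3: load  L6  bus=[-]  L6: P0=S P1=I P2=I P3=S  mem[L6]=80
11. P0: store L5 := 77  bus=[BusRdX]  L5: P0=M P1=I P2=I P3=I  mem[L5]=10
12. P0: load  L4  bus=[-]  L4: P0=E P1=I P2=I P3=I  mem[L4]=0
13. P3: load  L1  bus=[BusRd]  L1: P0=I P1=I P2=I P3=E  mem[L1]=80
14. P1: load  L6  bus=[BusRd]  L6: P0=S P1=S P2=I P3=S  mem[L6]=80
15. P3: store L7 := 27  bus=[-]  L7: P0=I P1=I P2=I P3=M  mem[L7]=90
16. P0: load  L6  bus=[-]  L6: P0=S P1=S P2=I P3=S  mem[L6]=80
17. P3: load  L2  bus=[BusRd]  L2: P0=I P1=I P2=O P3=S  mem[L2]=40
18. P0: store L3 := 94  bus=[BusUpgr,Flush]  L3: P0=M P1=I P2=I P3=I  mem[L3]=32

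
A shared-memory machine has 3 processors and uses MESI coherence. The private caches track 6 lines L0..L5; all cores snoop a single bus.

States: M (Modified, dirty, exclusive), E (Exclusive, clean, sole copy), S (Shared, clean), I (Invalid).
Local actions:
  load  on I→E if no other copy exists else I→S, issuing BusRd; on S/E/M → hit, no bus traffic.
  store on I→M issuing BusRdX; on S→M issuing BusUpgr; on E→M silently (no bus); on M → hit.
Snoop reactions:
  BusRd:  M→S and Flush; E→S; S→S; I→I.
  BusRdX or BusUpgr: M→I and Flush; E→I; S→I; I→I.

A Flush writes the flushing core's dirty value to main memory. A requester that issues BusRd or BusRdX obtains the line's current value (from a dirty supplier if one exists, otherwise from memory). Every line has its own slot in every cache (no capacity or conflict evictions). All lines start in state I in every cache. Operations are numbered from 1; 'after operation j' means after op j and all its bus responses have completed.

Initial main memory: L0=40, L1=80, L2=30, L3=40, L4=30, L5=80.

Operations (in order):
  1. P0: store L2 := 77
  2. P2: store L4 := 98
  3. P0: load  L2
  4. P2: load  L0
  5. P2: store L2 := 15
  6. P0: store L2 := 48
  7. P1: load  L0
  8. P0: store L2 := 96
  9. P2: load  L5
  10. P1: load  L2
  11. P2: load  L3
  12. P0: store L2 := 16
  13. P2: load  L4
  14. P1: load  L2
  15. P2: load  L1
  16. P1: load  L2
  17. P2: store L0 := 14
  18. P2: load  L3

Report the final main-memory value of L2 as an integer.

step 1: P0: store L2 := 77  ⟶  MII  (L2)  txn=BusRdX  M[L2]=30
step 2: P2: store L4 := 98  ⟶  IIM  (L4)  txn=BusRdX  M[L4]=30
step 3: P0: load  L2  ⟶  MII  (L2)  txn=∅  M[L2]=30
step 4: P2: load  L0  ⟶  IIE  (L0)  txn=BusRd  M[L0]=40
step 5: P2: store L2 := 15  ⟶  IIM  (L2)  txn=BusRdX+Flush  M[L2]=77
step 6: P0: store L2 := 48  ⟶  MII  (L2)  txn=BusRdX+Flush  M[L2]=15
step 7: P1: load  L0  ⟶  ISS  (L0)  txn=BusRd  M[L0]=40
step 8: P0: store L2 := 96  ⟶  MII  (L2)  txn=∅  M[L2]=15
step 9: P2: load  L5  ⟶  IIE  (L5)  txn=BusRd  M[L5]=80
step 10: P1: load  L2  ⟶  SSI  (L2)  txn=BusRd+Flush  M[L2]=96
step 11: P2: load  L3  ⟶  IIE  (L3)  txn=BusRd  M[L3]=40
step 12: P0: store L2 := 16  ⟶  MII  (L2)  txn=BusUpgr  M[L2]=96
step 13: P2: load  L4  ⟶  IIM  (L4)  txn=∅  M[L4]=30
step 14: P1: load  L2  ⟶  SSI  (L2)  txn=BusRd+Flush  M[L2]=16
step 15: P2: load  L1  ⟶  IIE  (L1)  txn=BusRd  M[L1]=80
step 16: P1: load  L2  ⟶  SSI  (L2)  txn=∅  M[L2]=16
step 17: P2: store L0 := 14  ⟶  IIM  (L0)  txn=BusUpgr  M[L0]=40
step 18: P2: load  L3  ⟶  IIE  (L3)  txn=∅  M[L3]=40

memory[L2] = 16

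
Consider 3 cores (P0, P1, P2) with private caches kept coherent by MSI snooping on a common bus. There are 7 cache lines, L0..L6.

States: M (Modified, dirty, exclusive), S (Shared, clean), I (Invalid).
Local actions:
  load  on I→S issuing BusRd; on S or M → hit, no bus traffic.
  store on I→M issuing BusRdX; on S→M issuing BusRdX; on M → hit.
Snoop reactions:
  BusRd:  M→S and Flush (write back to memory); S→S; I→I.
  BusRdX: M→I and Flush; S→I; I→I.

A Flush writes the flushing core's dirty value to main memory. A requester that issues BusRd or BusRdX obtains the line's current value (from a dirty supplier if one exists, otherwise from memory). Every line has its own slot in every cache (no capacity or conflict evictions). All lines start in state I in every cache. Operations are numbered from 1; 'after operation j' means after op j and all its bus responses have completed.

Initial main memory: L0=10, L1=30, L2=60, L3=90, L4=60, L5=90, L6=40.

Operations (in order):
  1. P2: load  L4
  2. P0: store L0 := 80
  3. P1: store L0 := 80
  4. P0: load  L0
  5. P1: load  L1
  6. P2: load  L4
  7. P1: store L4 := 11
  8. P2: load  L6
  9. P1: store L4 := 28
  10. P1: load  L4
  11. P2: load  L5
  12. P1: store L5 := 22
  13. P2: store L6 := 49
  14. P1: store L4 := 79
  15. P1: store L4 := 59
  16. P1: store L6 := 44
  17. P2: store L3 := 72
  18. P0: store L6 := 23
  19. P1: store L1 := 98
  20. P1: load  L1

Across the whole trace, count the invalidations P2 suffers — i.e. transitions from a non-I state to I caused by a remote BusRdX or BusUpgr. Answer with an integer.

invalidations = 3

  op1 P2: load  L4 → I/I/S on L4; bus BusRd; mem=60
  op2 P0: store L0 := 80 → M/I/I on L0; bus BusRdX; mem=10
  op3 P1: store L0 := 80 → I/M/I on L0; bus BusRdX Flush; mem=80
  op4 P0: load  L0 → S/S/I on L0; bus BusRd Flush; mem=80
  op5 P1: load  L1 → I/S/I on L1; bus BusRd; mem=30
  op6 P2: load  L4 → I/I/S on L4; bus (none); mem=60
  op7 P1: store L4 := 11 → I/M/I on L4; bus BusRdX; mem=60
  op8 P2: load  L6 → I/I/S on L6; bus BusRd; mem=40
  op9 P1: store L4 := 28 → I/M/I on L4; bus (none); mem=60
  op10 P1: load  L4 → I/M/I on L4; bus (none); mem=60
  op11 P2: load  L5 → I/I/S on L5; bus BusRd; mem=90
  op12 P1: store L5 := 22 → I/M/I on L5; bus BusRdX; mem=90
  op13 P2: store L6 := 49 → I/I/M on L6; bus BusRdX; mem=40
  op14 P1: store L4 := 79 → I/M/I on L4; bus (none); mem=60
  op15 P1: store L4 := 59 → I/M/I on L4; bus (none); mem=60
  op16 P1: store L6 := 44 → I/M/I on L6; bus BusRdX Flush; mem=49
  op17 P2: store L3 := 72 → I/I/M on L3; bus BusRdX; mem=90
  op18 P0: store L6 := 23 → M/I/I on L6; bus BusRdX Flush; mem=44
  op19 P1: store L1 := 98 → I/M/I on L1; bus BusRdX; mem=30
  op20 P1: load  L1 → I/M/I on L1; bus (none); mem=30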